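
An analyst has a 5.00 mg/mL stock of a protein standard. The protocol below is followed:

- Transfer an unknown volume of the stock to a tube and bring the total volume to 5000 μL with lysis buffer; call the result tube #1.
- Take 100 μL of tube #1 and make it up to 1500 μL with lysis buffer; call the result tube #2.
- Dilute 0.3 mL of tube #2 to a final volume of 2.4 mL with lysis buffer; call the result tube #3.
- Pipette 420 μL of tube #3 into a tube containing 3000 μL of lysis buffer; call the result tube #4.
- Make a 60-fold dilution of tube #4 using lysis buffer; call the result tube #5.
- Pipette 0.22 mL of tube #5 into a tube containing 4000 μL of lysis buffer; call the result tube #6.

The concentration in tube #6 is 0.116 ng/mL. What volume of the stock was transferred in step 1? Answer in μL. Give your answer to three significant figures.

130 μL

Step 1: v brought to 5000 μL → factor = 5000 μL/v
Step 2: 100 μL brought to 1500 μL → factor 1500/100 = 15
Step 3: 0.3 mL brought to 2.4 mL → factor 2.4/0.3 = 8
Step 4: 420 μL + 3000 μL = 3420 μL total → factor 3420/420 = 8.1429
Step 5: 60-fold → factor 60
Step 6: 0.22 mL + 4000 μL = 4.22 mL total → factor 4.22/0.22 = 19.182
Product of known-step factors = 1.1246 × 10^6
Overall factor = 5.00 mg/mL / (0.116 ng/mL) = 4.3103 × 10^7
Step-1 factor = 4.3103 × 10^7 / 1.1246 × 10^6 = 38.328
v = 5000 μL / 38.328 = 130 μL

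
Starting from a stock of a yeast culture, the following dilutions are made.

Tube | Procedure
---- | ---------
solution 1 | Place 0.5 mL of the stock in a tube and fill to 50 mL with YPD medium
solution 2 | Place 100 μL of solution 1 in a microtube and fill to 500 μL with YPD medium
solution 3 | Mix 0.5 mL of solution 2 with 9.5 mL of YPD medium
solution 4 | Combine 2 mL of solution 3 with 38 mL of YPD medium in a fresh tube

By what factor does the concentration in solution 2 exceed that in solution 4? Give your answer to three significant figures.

Step 1: 0.5 mL brought to 50 mL → factor 50/0.5 = 100
Step 2: 100 μL brought to 500 μL → factor 500/100 = 5
Step 3: 0.5 mL + 9.5 mL = 10 mL total → factor 10/0.5 = 20
Step 4: 2 mL + 38 mL = 40 mL total → factor 40/2 = 20
Dilution factor to solution 2 = 500; to solution 4 = 2 × 10^5
[solution 2]/[solution 4] = (factor to solution 4)/(factor to solution 2) = 2 × 10^5/500 = 400

400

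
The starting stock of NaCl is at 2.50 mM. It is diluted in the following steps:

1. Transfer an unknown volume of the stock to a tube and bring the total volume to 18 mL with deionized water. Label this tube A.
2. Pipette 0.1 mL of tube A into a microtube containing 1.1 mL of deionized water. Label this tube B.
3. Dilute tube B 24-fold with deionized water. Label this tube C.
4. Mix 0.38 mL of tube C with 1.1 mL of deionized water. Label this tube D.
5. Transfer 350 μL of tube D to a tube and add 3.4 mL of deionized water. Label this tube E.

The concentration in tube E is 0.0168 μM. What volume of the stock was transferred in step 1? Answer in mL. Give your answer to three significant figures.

1.45 mL

Step 1: v brought to 18 mL → factor = 18 mL/v
Step 2: 0.1 mL + 1.1 mL = 1.2 mL total → factor 1.2/0.1 = 12
Step 3: 24-fold → factor 24
Step 4: 0.38 mL + 1.1 mL = 1.48 mL total → factor 1.48/0.38 = 3.8947
Step 5: 350 μL + 3.4 mL = 3750 μL total → factor 3750/350 = 10.714
Product of known-step factors = 12018
Overall factor = 2.50 mM / (0.0168 μM) = 1.4881 × 10^5
Step-1 factor = 1.4881 × 10^5 / 12018 = 12.382
v = 18 mL / 12.382 = 1.45 mL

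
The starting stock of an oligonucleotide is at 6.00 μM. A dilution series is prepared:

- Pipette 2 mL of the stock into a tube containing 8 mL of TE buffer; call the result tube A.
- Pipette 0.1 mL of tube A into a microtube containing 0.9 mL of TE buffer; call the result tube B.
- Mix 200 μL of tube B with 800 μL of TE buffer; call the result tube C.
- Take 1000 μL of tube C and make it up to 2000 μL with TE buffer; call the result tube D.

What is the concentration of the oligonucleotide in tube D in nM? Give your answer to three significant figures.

12.0 nM

Step 1: 2 mL + 8 mL = 10 mL total → factor 10/2 = 5
Step 2: 0.1 mL + 0.9 mL = 1 mL total → factor 1/0.1 = 10
Step 3: 200 μL + 800 μL = 1000 μL total → factor 1000/200 = 5
Step 4: 1000 μL brought to 2000 μL → factor 2000/1000 = 2
Dilution factor through tube D = 5 × 10 × 5 × 2 = 500
[tube D] = 6.00 μM / 500 = 0.01200 μM = 12.0 nM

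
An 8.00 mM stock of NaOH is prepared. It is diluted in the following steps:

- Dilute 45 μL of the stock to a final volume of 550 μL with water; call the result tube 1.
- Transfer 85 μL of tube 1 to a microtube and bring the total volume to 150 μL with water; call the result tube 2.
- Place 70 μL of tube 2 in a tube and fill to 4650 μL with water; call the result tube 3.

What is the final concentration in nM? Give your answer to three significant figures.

5.58 × 10^3 nM

Step 1: 45 μL brought to 550 μL → factor 550/45 = 12.222
Step 2: 85 μL brought to 150 μL → factor 150/85 = 1.7647
Step 3: 70 μL brought to 4650 μL → factor 4650/70 = 66.429
Overall dilution factor = 12.222 × 1.7647 × 66.429 = 1432.8
Final = 8.00 mM / 1432.8 = 0.005584 mM = 5.58 × 10^3 nM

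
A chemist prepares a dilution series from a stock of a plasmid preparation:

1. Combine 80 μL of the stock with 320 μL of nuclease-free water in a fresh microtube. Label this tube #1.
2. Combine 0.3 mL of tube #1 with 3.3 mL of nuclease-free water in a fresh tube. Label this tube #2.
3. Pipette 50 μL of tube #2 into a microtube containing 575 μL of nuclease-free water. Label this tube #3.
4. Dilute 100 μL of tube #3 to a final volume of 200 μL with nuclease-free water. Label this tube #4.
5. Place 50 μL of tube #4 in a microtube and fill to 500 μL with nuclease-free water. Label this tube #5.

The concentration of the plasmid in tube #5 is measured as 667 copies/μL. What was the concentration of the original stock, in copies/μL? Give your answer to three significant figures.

1.00 × 10^7 copies/μL

Step 1: 80 μL + 320 μL = 400 μL total → factor 400/80 = 5
Step 2: 0.3 mL + 3.3 mL = 3.6 mL total → factor 3.6/0.3 = 12
Step 3: 50 μL + 575 μL = 625 μL total → factor 625/50 = 12.5
Step 4: 100 μL brought to 200 μL → factor 200/100 = 2
Step 5: 50 μL brought to 500 μL → factor 500/50 = 10
Overall dilution factor = 5 × 12 × 12.5 × 2 × 10 = 15000
Stock = 667 copies/μL × 15000 = 1.00 × 10^7 copies/μL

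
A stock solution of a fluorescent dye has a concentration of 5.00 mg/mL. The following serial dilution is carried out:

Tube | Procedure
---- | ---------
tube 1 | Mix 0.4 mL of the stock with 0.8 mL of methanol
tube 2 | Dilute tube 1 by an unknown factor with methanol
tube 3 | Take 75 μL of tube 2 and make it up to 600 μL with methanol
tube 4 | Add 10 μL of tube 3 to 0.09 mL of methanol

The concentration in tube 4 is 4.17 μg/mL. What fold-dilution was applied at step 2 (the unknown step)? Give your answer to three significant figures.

Step 1: 0.4 mL + 0.8 mL = 1.2 mL total → factor 1.2/0.4 = 3
Step 2: unknown factor x
Step 3: 75 μL brought to 600 μL → factor 600/75 = 8
Step 4: 10 μL + 0.09 mL = 100 μL total → factor 100/10 = 10
Product of known-step factors = 240
Overall factor = 5.00 mg/mL / (4.17 μg/mL) = 1199
x = 1199 / 240 = 5.00

5.00-fold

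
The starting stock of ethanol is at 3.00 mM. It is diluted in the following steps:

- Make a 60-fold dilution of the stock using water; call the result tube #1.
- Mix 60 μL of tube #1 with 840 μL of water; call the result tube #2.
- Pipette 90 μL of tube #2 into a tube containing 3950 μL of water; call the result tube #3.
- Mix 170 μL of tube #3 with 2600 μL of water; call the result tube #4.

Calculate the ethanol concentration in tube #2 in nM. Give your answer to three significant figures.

3.33 × 10^3 nM

Step 1: 60-fold → factor 60
Step 2: 60 μL + 840 μL = 900 μL total → factor 900/60 = 15
Dilution factor through tube #2 = 60 × 15 = 900
[tube #2] = 3.00 mM / 900 = 0.003333 mM = 3.33 × 10^3 nM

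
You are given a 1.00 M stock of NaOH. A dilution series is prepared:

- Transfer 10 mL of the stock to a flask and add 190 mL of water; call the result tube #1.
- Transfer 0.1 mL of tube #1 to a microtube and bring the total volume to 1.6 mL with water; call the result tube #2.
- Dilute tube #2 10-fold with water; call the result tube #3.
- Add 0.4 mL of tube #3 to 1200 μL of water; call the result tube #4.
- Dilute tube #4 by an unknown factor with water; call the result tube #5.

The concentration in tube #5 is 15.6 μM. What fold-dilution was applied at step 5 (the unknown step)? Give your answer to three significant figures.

5.01-fold

Step 1: 10 mL + 190 mL = 200 mL total → factor 200/10 = 20
Step 2: 0.1 mL brought to 1.6 mL → factor 1.6/0.1 = 16
Step 3: 10-fold → factor 10
Step 4: 0.4 mL + 1200 μL = 1.6 mL total → factor 1.6/0.4 = 4
Step 5: unknown factor x
Product of known-step factors = 12800
Overall factor = 1.00 M / (15.6 μM) = 64103
x = 64103 / 12800 = 5.01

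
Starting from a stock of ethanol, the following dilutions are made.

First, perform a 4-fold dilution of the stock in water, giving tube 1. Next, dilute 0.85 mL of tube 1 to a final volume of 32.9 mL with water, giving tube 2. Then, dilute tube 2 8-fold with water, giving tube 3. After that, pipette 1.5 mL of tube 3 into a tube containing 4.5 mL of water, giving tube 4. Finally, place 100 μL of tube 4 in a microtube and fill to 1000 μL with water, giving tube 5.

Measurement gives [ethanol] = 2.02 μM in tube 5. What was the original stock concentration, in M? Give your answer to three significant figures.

0.100 M

Step 1: 4-fold → factor 4
Step 2: 0.85 mL brought to 32.9 mL → factor 32.9/0.85 = 38.706
Step 3: 8-fold → factor 8
Step 4: 1.5 mL + 4.5 mL = 6 mL total → factor 6/1.5 = 4
Step 5: 100 μL brought to 1000 μL → factor 1000/100 = 10
Overall dilution factor = 4 × 38.706 × 8 × 4 × 10 = 49544
Stock = 2.02 μM × 49544 = 1.001 × 10^5 μM = 0.100 M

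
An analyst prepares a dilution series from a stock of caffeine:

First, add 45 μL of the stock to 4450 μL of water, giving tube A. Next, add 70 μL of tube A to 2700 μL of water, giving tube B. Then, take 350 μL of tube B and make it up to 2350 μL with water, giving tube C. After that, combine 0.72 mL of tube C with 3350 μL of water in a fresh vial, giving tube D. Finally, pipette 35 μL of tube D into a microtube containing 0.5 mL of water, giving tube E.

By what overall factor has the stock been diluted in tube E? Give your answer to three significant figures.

Step 1: 45 μL + 4450 μL = 4495 μL total → factor 4495/45 = 99.889
Step 2: 70 μL + 2700 μL = 2770 μL total → factor 2770/70 = 39.571
Step 3: 350 μL brought to 2350 μL → factor 2350/350 = 6.7143
Step 4: 0.72 mL + 3350 μL = 4.07 mL total → factor 4.07/0.72 = 5.6528
Step 5: 35 μL + 0.5 mL = 535 μL total → factor 535/35 = 15.286
Overall dilution factor = 99.889 × 39.571 × 6.7143 × 5.6528 × 15.286 = 2.2932 × 10^6

2.29 × 10^6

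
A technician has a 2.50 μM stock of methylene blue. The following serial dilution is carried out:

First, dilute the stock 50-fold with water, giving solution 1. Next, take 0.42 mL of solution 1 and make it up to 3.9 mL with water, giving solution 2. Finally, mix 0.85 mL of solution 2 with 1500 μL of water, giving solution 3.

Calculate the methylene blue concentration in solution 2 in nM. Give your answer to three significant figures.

Step 1: 50-fold → factor 50
Step 2: 0.42 mL brought to 3.9 mL → factor 3.9/0.42 = 9.2857
Dilution factor through solution 2 = 50 × 9.2857 = 464.29
[solution 2] = 2.50 μM / 464.29 = 0.005385 μM = 5.38 nM

5.38 nM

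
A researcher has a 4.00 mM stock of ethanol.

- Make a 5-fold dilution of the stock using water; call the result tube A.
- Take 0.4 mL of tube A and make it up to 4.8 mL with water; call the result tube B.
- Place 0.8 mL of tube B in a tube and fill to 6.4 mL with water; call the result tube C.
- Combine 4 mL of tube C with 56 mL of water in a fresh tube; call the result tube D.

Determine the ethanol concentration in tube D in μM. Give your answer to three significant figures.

Step 1: 5-fold → factor 5
Step 2: 0.4 mL brought to 4.8 mL → factor 4.8/0.4 = 12
Step 3: 0.8 mL brought to 6.4 mL → factor 6.4/0.8 = 8
Step 4: 4 mL + 56 mL = 60 mL total → factor 60/4 = 15
Overall dilution factor = 5 × 12 × 8 × 15 = 7200
Final = 4.00 mM / 7200 = 0.0005556 mM = 0.556 μM

0.556 μM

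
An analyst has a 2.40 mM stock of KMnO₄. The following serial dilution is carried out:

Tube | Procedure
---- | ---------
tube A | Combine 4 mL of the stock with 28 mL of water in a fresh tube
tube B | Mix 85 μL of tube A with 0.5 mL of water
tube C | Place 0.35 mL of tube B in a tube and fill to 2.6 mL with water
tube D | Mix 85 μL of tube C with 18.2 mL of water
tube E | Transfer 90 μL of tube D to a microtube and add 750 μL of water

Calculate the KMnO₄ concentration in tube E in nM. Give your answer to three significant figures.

Step 1: 4 mL + 28 mL = 32 mL total → factor 32/4 = 8
Step 2: 85 μL + 0.5 mL = 585 μL total → factor 585/85 = 6.8824
Step 3: 0.35 mL brought to 2.6 mL → factor 2.6/0.35 = 7.4286
Step 4: 85 μL + 18.2 mL = 18285 μL total → factor 18285/85 = 215.12
Step 5: 90 μL + 750 μL = 840 μL total → factor 840/90 = 9.3333
Dilution factor through tube E = 8 × 6.8824 × 7.4286 × 215.12 × 9.3333 = 8.2119 × 10^5
[tube E] = 2.40 mM / 8.2119 × 10^5 = 2.923 × 10^-6 mM = 2.92 nM

2.92 nM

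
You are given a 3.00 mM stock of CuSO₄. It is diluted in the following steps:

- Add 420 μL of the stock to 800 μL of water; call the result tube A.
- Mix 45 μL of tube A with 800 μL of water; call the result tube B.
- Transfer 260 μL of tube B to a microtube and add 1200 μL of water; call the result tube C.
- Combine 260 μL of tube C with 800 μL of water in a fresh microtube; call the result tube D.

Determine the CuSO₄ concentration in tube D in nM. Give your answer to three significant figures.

2.40 × 10^3 nM

Step 1: 420 μL + 800 μL = 1220 μL total → factor 1220/420 = 2.9048
Step 2: 45 μL + 800 μL = 845 μL total → factor 845/45 = 18.778
Step 3: 260 μL + 1200 μL = 1460 μL total → factor 1460/260 = 5.6154
Step 4: 260 μL + 800 μL = 1060 μL total → factor 1060/260 = 4.0769
Overall dilution factor = 2.9048 × 18.778 × 5.6154 × 4.0769 = 1248.7
Final = 3.00 mM / 1248.7 = 0.002402 mM = 2.40 × 10^3 nM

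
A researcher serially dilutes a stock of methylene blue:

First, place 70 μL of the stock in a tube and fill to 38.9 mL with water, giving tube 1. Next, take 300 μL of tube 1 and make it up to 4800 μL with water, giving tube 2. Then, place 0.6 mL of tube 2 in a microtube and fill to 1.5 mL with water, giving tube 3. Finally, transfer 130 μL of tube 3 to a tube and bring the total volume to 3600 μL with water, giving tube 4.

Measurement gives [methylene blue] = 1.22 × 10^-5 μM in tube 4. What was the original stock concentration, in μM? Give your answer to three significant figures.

7.51 μM

Step 1: 70 μL brought to 38.9 mL → factor 38900/70 = 555.71
Step 2: 300 μL brought to 4800 μL → factor 4800/300 = 16
Step 3: 0.6 mL brought to 1.5 mL → factor 1.5/0.6 = 2.5
Step 4: 130 μL brought to 3600 μL → factor 3600/130 = 27.692
Overall dilution factor = 555.71 × 16 × 2.5 × 27.692 = 6.1556 × 10^5
Stock = 1.22 × 10^-5 μM × 6.1556 × 10^5 = 7.51 μM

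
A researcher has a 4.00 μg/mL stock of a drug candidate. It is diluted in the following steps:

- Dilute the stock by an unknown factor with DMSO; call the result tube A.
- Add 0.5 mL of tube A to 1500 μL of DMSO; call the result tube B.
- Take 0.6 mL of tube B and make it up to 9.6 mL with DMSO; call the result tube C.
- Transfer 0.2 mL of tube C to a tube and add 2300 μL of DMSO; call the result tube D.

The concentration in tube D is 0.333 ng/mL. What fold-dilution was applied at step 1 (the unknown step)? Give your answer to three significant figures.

15.0-fold

Step 1: unknown factor x
Step 2: 0.5 mL + 1500 μL = 2 mL total → factor 2/0.5 = 4
Step 3: 0.6 mL brought to 9.6 mL → factor 9.6/0.6 = 16
Step 4: 0.2 mL + 2300 μL = 2.5 mL total → factor 2.5/0.2 = 12.5
Product of known-step factors = 800
Overall factor = 4.00 μg/mL / (0.333 ng/mL) = 12012
x = 12012 / 800 = 15.0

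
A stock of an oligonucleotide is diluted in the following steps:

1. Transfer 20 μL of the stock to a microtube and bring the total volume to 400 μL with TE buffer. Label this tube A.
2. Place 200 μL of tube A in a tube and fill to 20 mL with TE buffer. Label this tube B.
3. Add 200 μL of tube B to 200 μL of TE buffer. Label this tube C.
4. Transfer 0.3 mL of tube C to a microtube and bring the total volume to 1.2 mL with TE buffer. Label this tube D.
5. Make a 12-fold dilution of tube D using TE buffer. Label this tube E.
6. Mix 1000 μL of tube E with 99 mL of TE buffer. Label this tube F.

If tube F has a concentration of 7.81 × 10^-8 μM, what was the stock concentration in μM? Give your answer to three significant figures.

1.50 μM

Step 1: 20 μL brought to 400 μL → factor 400/20 = 20
Step 2: 200 μL brought to 20 mL → factor 20000/200 = 100
Step 3: 200 μL + 200 μL = 400 μL total → factor 400/200 = 2
Step 4: 0.3 mL brought to 1.2 mL → factor 1.2/0.3 = 4
Step 5: 12-fold → factor 12
Step 6: 1000 μL + 99 mL = 1 × 10^5 μL total → factor 1 × 10^5/1000 = 100
Overall dilution factor = 20 × 100 × 2 × 4 × 12 × 100 = 1.92 × 10^7
Stock = 7.81 × 10^-8 μM × 1.92 × 10^7 = 1.50 μM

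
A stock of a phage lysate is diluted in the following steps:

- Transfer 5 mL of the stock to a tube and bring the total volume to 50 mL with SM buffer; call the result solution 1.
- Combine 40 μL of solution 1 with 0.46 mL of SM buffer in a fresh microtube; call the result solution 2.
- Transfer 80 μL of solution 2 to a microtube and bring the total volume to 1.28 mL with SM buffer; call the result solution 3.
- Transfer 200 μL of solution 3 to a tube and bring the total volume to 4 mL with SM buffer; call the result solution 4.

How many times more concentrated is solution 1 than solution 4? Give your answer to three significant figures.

4.00 × 10^3

Step 1: 5 mL brought to 50 mL → factor 50/5 = 10
Step 2: 40 μL + 0.46 mL = 500 μL total → factor 500/40 = 12.5
Step 3: 80 μL brought to 1.28 mL → factor 1280/80 = 16
Step 4: 200 μL brought to 4 mL → factor 4000/200 = 20
Dilution factor to solution 1 = 10; to solution 4 = 40000
[solution 1]/[solution 4] = (factor to solution 4)/(factor to solution 1) = 40000/10 = 4.00 × 10^3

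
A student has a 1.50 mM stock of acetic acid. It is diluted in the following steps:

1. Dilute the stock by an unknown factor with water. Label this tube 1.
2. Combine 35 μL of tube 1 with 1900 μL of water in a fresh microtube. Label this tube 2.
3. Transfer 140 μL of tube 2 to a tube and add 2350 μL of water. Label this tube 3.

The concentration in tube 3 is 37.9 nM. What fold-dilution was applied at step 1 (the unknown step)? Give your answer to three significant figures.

Step 1: unknown factor x
Step 2: 35 μL + 1900 μL = 1935 μL total → factor 1935/35 = 55.286
Step 3: 140 μL + 2350 μL = 2490 μL total → factor 2490/140 = 17.786
Product of known-step factors = 983.3
Overall factor = 1.50 mM / (37.9 nM) = 39578
x = 39578 / 983.3 = 40.3

40.3-fold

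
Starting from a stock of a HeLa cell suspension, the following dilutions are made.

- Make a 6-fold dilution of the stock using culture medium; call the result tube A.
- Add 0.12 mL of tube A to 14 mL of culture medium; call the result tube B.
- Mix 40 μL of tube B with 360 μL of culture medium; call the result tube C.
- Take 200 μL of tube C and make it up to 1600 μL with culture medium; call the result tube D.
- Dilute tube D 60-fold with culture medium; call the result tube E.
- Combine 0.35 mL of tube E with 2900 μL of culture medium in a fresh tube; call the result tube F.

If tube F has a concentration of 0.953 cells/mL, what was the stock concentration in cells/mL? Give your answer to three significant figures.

3.00 × 10^7 cells/mL

Step 1: 6-fold → factor 6
Step 2: 0.12 mL + 14 mL = 14.12 mL total → factor 14.12/0.12 = 117.67
Step 3: 40 μL + 360 μL = 400 μL total → factor 400/40 = 10
Step 4: 200 μL brought to 1600 μL → factor 1600/200 = 8
Step 5: 60-fold → factor 60
Step 6: 0.35 mL + 2900 μL = 3.25 mL total → factor 3.25/0.35 = 9.2857
Overall dilution factor = 6 × 117.67 × 10 × 8 × 60 × 9.2857 = 3.1467 × 10^7
Stock = 0.953 cells/mL × 3.1467 × 10^7 = 3.00 × 10^7 cells/mL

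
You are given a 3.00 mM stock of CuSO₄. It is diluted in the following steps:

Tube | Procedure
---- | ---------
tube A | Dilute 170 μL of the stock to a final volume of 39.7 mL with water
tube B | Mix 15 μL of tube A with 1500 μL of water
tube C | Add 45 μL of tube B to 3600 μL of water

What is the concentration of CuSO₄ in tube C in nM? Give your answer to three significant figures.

1.57 nM

Step 1: 170 μL brought to 39.7 mL → factor 39700/170 = 233.53
Step 2: 15 μL + 1500 μL = 1515 μL total → factor 1515/15 = 101
Step 3: 45 μL + 3600 μL = 3645 μL total → factor 3645/45 = 81
Overall dilution factor = 233.53 × 101 × 81 = 1.9105 × 10^6
Final = 3.00 mM / 1.9105 × 10^6 = 1.570 × 10^-6 mM = 1.57 nM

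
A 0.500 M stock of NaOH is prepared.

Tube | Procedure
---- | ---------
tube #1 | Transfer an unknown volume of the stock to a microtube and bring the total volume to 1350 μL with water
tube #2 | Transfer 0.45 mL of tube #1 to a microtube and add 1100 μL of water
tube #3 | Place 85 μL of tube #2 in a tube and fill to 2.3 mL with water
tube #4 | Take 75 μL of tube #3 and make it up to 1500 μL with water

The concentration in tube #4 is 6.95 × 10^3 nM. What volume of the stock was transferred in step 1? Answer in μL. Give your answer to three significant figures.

35.0 μL

Step 1: v brought to 1350 μL → factor = 1350 μL/v
Step 2: 0.45 mL + 1100 μL = 1.55 mL total → factor 1.55/0.45 = 3.4444
Step 3: 85 μL brought to 2.3 mL → factor 2300/85 = 27.059
Step 4: 75 μL brought to 1500 μL → factor 1500/75 = 20
Product of known-step factors = 1864.1
Overall factor = 0.500 M / (6.95 × 10^3 nM) = 71942
Step-1 factor = 71942 / 1864.1 = 38.595
v = 1350 μL / 38.595 = 35.0 μL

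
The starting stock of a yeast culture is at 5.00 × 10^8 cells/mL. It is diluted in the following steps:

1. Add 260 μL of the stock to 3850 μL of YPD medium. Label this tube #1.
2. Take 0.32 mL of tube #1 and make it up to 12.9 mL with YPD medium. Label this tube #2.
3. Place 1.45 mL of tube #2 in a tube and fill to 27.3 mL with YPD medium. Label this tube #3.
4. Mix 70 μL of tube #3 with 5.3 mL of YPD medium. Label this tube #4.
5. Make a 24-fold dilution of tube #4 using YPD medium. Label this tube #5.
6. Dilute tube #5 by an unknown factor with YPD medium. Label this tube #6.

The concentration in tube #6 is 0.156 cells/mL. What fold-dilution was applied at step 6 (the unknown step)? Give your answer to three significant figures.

Step 1: 260 μL + 3850 μL = 4110 μL total → factor 4110/260 = 15.808
Step 2: 0.32 mL brought to 12.9 mL → factor 12.9/0.32 = 40.312
Step 3: 1.45 mL brought to 27.3 mL → factor 27.3/1.45 = 18.828
Step 4: 70 μL + 5.3 mL = 5370 μL total → factor 5370/70 = 76.714
Step 5: 24-fold → factor 24
Step 6: unknown factor x
Product of known-step factors = 2.209 × 10^7
Overall factor = 5.00 × 10^8 cells/mL / (0.156 cells/mL) = 3.2051 × 10^9
x = 3.2051 × 10^9 / 2.209 × 10^7 = 145

145-fold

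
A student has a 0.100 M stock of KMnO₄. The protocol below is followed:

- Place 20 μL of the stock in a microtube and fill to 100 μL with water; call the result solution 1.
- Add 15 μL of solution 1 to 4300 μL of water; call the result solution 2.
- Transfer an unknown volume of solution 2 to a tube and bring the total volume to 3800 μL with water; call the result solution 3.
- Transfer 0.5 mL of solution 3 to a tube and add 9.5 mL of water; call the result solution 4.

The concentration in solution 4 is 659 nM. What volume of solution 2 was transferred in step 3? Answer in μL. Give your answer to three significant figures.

720 μL

Step 1: 20 μL brought to 100 μL → factor 100/20 = 5
Step 2: 15 μL + 4300 μL = 4315 μL total → factor 4315/15 = 287.67
Step 3: v brought to 3800 μL → factor = 3800 μL/v
Step 4: 0.5 mL + 9.5 mL = 10 mL total → factor 10/0.5 = 20
Product of known-step factors = 28767
Overall factor = 0.100 M / (659 nM) = 1.5175 × 10^5
Step-3 factor = 1.5175 × 10^5 / 28767 = 5.275
v = 3800 μL / 5.275 = 720 μL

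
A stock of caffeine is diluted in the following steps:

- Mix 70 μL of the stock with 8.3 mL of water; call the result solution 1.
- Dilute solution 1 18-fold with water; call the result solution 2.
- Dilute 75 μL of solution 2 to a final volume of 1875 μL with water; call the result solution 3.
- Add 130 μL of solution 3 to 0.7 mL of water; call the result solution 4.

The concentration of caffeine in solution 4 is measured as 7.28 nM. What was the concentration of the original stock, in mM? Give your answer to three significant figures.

2.50 mM

Step 1: 70 μL + 8.3 mL = 8370 μL total → factor 8370/70 = 119.57
Step 2: 18-fold → factor 18
Step 3: 75 μL brought to 1875 μL → factor 1875/75 = 25
Step 4: 130 μL + 0.7 mL = 830 μL total → factor 830/130 = 6.3846
Overall dilution factor = 119.57 × 18 × 25 × 6.3846 = 3.4354 × 10^5
Stock = 7.28 nM × 3.4354 × 10^5 = 2.501 × 10^6 nM = 2.50 mM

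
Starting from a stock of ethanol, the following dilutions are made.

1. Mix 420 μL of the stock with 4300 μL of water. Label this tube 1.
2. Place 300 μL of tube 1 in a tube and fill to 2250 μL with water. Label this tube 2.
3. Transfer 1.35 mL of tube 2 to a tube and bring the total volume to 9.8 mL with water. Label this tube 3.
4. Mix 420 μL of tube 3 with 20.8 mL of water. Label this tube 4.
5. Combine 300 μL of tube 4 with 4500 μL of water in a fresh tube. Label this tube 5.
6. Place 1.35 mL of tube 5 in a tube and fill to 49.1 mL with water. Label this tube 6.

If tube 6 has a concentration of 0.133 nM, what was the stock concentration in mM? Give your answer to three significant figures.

2.39 mM

Step 1: 420 μL + 4300 μL = 4720 μL total → factor 4720/420 = 11.238
Step 2: 300 μL brought to 2250 μL → factor 2250/300 = 7.5
Step 3: 1.35 mL brought to 9.8 mL → factor 9.8/1.35 = 7.2593
Step 4: 420 μL + 20.8 mL = 21220 μL total → factor 21220/420 = 50.524
Step 5: 300 μL + 4500 μL = 4800 μL total → factor 4800/300 = 16
Step 6: 1.35 mL brought to 49.1 mL → factor 49.1/1.35 = 36.37
Overall dilution factor = 11.238 × 7.5 × 7.2593 × 50.524 × 16 × 36.37 = 1.7989 × 10^7
Stock = 0.133 nM × 1.7989 × 10^7 = 2.393 × 10^6 nM = 2.39 mM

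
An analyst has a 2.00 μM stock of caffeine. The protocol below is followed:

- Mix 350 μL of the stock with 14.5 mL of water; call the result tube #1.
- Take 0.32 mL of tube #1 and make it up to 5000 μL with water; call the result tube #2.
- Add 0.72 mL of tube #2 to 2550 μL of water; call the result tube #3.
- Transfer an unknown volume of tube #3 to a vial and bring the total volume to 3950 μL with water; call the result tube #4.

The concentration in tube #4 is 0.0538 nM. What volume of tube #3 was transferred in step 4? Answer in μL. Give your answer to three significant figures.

Step 1: 350 μL + 14.5 mL = 14850 μL total → factor 14850/350 = 42.429
Step 2: 0.32 mL brought to 5000 μL → factor 5/0.32 = 15.625
Step 3: 0.72 mL + 2550 μL = 3.27 mL total → factor 3.27/0.72 = 4.5417
Step 4: v brought to 3950 μL → factor = 3950 μL/v
Product of known-step factors = 3010.9
Overall factor = 2.00 μM / (0.0538 nM) = 37175
Step-4 factor = 37175 / 3010.9 = 12.347
v = 3950 μL / 12.347 = 320 μL

320 μL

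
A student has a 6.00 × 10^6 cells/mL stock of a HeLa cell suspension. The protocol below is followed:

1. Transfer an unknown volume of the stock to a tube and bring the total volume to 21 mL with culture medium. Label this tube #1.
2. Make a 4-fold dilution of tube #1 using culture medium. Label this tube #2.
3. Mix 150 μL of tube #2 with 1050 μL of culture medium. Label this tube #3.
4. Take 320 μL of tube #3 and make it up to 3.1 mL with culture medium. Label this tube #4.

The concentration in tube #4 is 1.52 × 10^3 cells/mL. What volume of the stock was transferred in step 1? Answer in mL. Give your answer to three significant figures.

1.65 mL

Step 1: v brought to 21 mL → factor = 21 mL/v
Step 2: 4-fold → factor 4
Step 3: 150 μL + 1050 μL = 1200 μL total → factor 1200/150 = 8
Step 4: 320 μL brought to 3.1 mL → factor 3100/320 = 9.6875
Product of known-step factors = 310
Overall factor = 6.00 × 10^6 cells/mL / (1.52 × 10^3 cells/mL) = 3947.4
Step-1 factor = 3947.4 / 310 = 12.733
v = 21 mL / 12.733 = 1.65 mL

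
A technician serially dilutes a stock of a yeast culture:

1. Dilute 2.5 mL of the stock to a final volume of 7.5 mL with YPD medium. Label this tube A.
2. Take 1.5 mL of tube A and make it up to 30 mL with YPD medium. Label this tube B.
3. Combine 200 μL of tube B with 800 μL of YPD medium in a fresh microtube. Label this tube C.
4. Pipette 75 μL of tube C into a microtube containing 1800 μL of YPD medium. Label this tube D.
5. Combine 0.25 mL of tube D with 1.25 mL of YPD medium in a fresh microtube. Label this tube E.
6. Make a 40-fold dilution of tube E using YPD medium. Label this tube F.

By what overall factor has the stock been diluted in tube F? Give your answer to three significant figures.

1.80 × 10^6

Step 1: 2.5 mL brought to 7.5 mL → factor 7.5/2.5 = 3
Step 2: 1.5 mL brought to 30 mL → factor 30/1.5 = 20
Step 3: 200 μL + 800 μL = 1000 μL total → factor 1000/200 = 5
Step 4: 75 μL + 1800 μL = 1875 μL total → factor 1875/75 = 25
Step 5: 0.25 mL + 1.25 mL = 1.5 mL total → factor 1.5/0.25 = 6
Step 6: 40-fold → factor 40
Overall dilution factor = 3 × 20 × 5 × 25 × 6 × 40 = 1.8 × 10^6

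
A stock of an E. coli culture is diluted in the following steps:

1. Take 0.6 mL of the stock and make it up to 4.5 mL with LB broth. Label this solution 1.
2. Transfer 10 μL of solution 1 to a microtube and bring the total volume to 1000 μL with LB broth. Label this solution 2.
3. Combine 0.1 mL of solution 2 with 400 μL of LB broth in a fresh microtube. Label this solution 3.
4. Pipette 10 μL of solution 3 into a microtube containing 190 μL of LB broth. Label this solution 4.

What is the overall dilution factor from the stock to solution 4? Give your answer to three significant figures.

Step 1: 0.6 mL brought to 4.5 mL → factor 4.5/0.6 = 7.5
Step 2: 10 μL brought to 1000 μL → factor 1000/10 = 100
Step 3: 0.1 mL + 400 μL = 0.5 mL total → factor 0.5/0.1 = 5
Step 4: 10 μL + 190 μL = 200 μL total → factor 200/10 = 20
Overall dilution factor = 7.5 × 100 × 5 × 20 = 75000

7.50 × 10^4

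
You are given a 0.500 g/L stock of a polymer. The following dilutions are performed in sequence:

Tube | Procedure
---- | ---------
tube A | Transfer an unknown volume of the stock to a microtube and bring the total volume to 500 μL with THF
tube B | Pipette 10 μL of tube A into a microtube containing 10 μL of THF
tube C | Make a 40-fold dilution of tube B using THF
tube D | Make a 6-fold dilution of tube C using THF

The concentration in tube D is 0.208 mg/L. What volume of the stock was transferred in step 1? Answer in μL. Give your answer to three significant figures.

99.8 μL

Step 1: v brought to 500 μL → factor = 500 μL/v
Step 2: 10 μL + 10 μL = 20 μL total → factor 20/10 = 2
Step 3: 40-fold → factor 40
Step 4: 6-fold → factor 6
Product of known-step factors = 480
Overall factor = 0.500 g/L / (0.208 mg/L) = 2403.8
Step-1 factor = 2403.8 / 480 = 5.008
v = 500 μL / 5.008 = 99.8 μL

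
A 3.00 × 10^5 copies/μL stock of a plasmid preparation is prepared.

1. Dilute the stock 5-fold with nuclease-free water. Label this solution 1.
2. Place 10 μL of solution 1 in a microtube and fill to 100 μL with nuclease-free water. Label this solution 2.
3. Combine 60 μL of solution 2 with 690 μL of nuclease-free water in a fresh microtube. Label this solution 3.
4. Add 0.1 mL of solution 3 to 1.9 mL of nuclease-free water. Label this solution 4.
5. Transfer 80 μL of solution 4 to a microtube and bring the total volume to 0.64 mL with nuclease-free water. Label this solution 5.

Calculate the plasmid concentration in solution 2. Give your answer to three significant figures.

6.00 × 10^3 copies/μL

Step 1: 5-fold → factor 5
Step 2: 10 μL brought to 100 μL → factor 100/10 = 10
Dilution factor through solution 2 = 5 × 10 = 50
[solution 2] = 3.00 × 10^5 copies/μL / 50 = 6.00 × 10^3 copies/μL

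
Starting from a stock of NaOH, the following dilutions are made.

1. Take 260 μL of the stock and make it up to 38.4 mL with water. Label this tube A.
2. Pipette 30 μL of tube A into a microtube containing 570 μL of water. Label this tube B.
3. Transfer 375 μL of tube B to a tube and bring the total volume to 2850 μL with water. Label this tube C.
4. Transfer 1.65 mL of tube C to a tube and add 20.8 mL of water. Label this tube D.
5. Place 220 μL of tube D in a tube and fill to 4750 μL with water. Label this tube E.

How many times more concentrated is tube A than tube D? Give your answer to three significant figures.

Step 1: 260 μL brought to 38.4 mL → factor 38400/260 = 147.69
Step 2: 30 μL + 570 μL = 600 μL total → factor 600/30 = 20
Step 3: 375 μL brought to 2850 μL → factor 2850/375 = 7.6
Step 4: 1.65 mL + 20.8 mL = 22.45 mL total → factor 22.45/1.65 = 13.606
Dilution factor to tube A = 147.69; to tube D = 3.0545 × 10^5
[tube A]/[tube D] = (factor to tube D)/(factor to tube A) = 3.0545 × 10^5/147.69 = 2.07 × 10^3

2.07 × 10^3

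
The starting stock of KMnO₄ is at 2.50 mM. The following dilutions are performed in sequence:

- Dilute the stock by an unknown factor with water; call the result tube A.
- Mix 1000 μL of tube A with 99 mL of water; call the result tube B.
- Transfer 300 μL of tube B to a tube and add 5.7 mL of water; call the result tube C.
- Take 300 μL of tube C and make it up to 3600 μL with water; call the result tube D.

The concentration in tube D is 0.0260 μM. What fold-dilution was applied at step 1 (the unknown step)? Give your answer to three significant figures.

Step 1: unknown factor x
Step 2: 1000 μL + 99 mL = 1 × 10^5 μL total → factor 1 × 10^5/1000 = 100
Step 3: 300 μL + 5.7 mL = 6000 μL total → factor 6000/300 = 20
Step 4: 300 μL brought to 3600 μL → factor 3600/300 = 12
Product of known-step factors = 24000
Overall factor = 2.50 mM / (0.0260 μM) = 96154
x = 96154 / 24000 = 4.01

4.01-fold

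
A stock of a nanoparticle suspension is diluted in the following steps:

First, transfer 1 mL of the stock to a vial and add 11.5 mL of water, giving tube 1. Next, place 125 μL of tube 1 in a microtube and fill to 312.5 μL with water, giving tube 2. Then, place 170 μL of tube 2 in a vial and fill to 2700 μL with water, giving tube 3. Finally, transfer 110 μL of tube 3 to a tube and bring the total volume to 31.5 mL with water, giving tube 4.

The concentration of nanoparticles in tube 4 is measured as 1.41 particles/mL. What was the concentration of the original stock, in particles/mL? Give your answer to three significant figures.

2.00 × 10^5 particles/mL

Step 1: 1 mL + 11.5 mL = 12.5 mL total → factor 12.5/1 = 12.5
Step 2: 125 μL brought to 312.5 μL → factor 312.5/125 = 2.5
Step 3: 170 μL brought to 2700 μL → factor 2700/170 = 15.882
Step 4: 110 μL brought to 31.5 mL → factor 31500/110 = 286.36
Overall dilution factor = 12.5 × 2.5 × 15.882 × 286.36 = 1.4213 × 10^5
Stock = 1.41 particles/mL × 1.4213 × 10^5 = 2.00 × 10^5 particles/mL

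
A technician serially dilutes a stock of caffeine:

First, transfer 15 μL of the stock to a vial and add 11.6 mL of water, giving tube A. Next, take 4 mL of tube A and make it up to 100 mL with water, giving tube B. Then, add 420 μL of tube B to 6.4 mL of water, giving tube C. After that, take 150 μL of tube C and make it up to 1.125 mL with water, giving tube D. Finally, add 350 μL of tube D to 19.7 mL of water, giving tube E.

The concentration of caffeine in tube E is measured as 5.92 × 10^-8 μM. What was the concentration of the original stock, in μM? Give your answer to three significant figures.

Step 1: 15 μL + 11.6 mL = 11615 μL total → factor 11615/15 = 774.33
Step 2: 4 mL brought to 100 mL → factor 100/4 = 25
Step 3: 420 μL + 6.4 mL = 6820 μL total → factor 6820/420 = 16.238
Step 4: 150 μL brought to 1.125 mL → factor 1125/150 = 7.5
Step 5: 350 μL + 19.7 mL = 20050 μL total → factor 20050/350 = 57.286
Overall dilution factor = 774.33 × 25 × 16.238 × 7.5 × 57.286 = 1.3505 × 10^8
Stock = 5.92 × 10^-8 μM × 1.3505 × 10^8 = 8.00 μM

8.00 μM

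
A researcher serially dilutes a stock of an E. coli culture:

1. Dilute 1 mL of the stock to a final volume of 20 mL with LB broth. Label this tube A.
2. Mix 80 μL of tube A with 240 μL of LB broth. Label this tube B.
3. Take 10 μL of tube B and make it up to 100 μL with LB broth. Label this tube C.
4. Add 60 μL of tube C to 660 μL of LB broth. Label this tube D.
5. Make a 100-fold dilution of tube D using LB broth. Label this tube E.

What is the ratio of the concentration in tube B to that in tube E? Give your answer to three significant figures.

1.20 × 10^4

Step 1: 1 mL brought to 20 mL → factor 20/1 = 20
Step 2: 80 μL + 240 μL = 320 μL total → factor 320/80 = 4
Step 3: 10 μL brought to 100 μL → factor 100/10 = 10
Step 4: 60 μL + 660 μL = 720 μL total → factor 720/60 = 12
Step 5: 100-fold → factor 100
Dilution factor to tube B = 80; to tube E = 9.6 × 10^5
[tube B]/[tube E] = (factor to tube E)/(factor to tube B) = 9.6 × 10^5/80 = 1.20 × 10^4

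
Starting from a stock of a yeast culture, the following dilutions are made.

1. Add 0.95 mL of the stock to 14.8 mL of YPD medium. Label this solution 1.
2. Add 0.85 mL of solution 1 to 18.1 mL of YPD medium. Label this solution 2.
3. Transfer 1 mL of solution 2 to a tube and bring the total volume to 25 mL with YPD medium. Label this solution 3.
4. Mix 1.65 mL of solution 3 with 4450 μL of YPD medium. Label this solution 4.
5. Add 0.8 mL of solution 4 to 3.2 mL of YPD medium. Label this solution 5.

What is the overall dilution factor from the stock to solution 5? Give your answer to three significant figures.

Step 1: 0.95 mL + 14.8 mL = 15.75 mL total → factor 15.75/0.95 = 16.579
Step 2: 0.85 mL + 18.1 mL = 18.95 mL total → factor 18.95/0.85 = 22.294
Step 3: 1 mL brought to 25 mL → factor 25/1 = 25
Step 4: 1.65 mL + 4450 μL = 6.1 mL total → factor 6.1/1.65 = 3.697
Step 5: 0.8 mL + 3.2 mL = 4 mL total → factor 4/0.8 = 5
Overall dilution factor = 16.579 × 22.294 × 25 × 3.697 × 5 = 1.7081 × 10^5

1.71 × 10^5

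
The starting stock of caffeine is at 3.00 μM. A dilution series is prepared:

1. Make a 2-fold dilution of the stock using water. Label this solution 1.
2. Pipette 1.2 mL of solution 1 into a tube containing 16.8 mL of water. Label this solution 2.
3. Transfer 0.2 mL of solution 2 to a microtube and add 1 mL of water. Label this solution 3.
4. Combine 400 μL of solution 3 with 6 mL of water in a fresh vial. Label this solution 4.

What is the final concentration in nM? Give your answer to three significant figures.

1.04 nM

Step 1: 2-fold → factor 2
Step 2: 1.2 mL + 16.8 mL = 18 mL total → factor 18/1.2 = 15
Step 3: 0.2 mL + 1 mL = 1.2 mL total → factor 1.2/0.2 = 6
Step 4: 400 μL + 6 mL = 6400 μL total → factor 6400/400 = 16
Overall dilution factor = 2 × 15 × 6 × 16 = 2880
Final = 3.00 μM / 2880 = 0.001042 μM = 1.04 nM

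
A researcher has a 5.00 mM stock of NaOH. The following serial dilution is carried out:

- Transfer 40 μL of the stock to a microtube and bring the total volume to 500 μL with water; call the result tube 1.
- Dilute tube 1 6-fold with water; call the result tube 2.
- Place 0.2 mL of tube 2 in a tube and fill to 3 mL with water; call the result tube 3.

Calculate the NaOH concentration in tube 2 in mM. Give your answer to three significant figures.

0.0667 mM

Step 1: 40 μL brought to 500 μL → factor 500/40 = 12.5
Step 2: 6-fold → factor 6
Dilution factor through tube 2 = 12.5 × 6 = 75
[tube 2] = 5.00 mM / 75 = 0.0667 mM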